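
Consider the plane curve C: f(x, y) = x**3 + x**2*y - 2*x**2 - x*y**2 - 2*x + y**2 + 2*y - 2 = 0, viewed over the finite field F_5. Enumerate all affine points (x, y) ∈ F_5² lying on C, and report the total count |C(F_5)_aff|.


Affine F_5-points: {(1, 0), (3, 1), (3, 2)}; count = 3.

For each of the 25 pairs (x, y) ∈ F_5², evaluate f(x, y) mod 5. Record the zeros.
  x = 0: [0↦3, 1↦1, 2↦1, 3↦3, 4↦2]  zeros at y ∈ ∅
  x = 1: [0↦0, 1↦3, 2↦1, 3↦4, 4↦2]  zeros at y ∈ {0}
  x = 2: [0↦4, 1↦4, 2↦2, 3↦3, 4↦2]  zeros at y ∈ ∅
  x = 3: [0↦1, 1↦0, 2↦0, 3↦1, 4↦3]  zeros at y ∈ {1, 2}
  x = 4: [0↦2, 1↦2, 2↦1, 3↦4, 4↦1]  zeros at y ∈ ∅
Collecting zeros: affine points = {(1, 0), (3, 1), (3, 2)}.
Total count |C(F_5)_aff| = 3.


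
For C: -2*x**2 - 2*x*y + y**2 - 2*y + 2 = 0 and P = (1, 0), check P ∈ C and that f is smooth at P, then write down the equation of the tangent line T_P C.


Tangent line at P: -4*x - 4*y + 4 = 0.

Step 1: f(1, 0) = 0, so P lies on C.
Step 2: partial derivatives
  f_x(x, y) = -4*x - 2*y, f_y(x, y) = -2*x + 2*y - 2.
  f_x(P) = -4, f_y(P) = -4 (gradient nonzero, so P is smooth).
Step 3: tangent line at P: -4·(x − 1) + -4·(y − 0) = 0.
Expanding: -4*x - 4*y + 4 = 0.


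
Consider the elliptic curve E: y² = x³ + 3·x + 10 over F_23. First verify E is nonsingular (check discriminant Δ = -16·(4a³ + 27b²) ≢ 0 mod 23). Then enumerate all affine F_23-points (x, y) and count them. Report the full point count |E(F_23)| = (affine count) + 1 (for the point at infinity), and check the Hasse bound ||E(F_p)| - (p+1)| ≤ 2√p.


Affine points = {(2, 1), (2, 22), (3, 0), (5, 9), (5, 14), (7, 11), (7, 12), (12, 7), (12, 16), (14, 6), (14, 17), (15, 7), (15, 16), (17, 11), (17, 12), (18, 10), (18, 13), (19, 7), (19, 16), (22, 11), (22, 12)}; affine count = 21; |E(F_23)| = 22.

Discriminant check: Δ ∝ 4a³ + 27b² = 4·3³ + 27·10² = 4·27 + 27·100 ≡ 2 (mod 23). Nonzero ⇒ E is nonsingular.
For each x ∈ F_23, compute rhs = x³ + 3·x + 10 mod 23, then count y ∈ F_23 with y² ≡ rhs.
  x = 0: rhs = 10, matching y values: none (0 points).
  x = 1: rhs = 14, matching y values: none (0 points).
  x = 2: rhs = 1, matching y values: 1, 22 (2 points).
  x = 3: rhs = 0, matching y values: 0 (1 points).
  x = 4: rhs = 17, matching y values: none (0 points).
  x = 5: rhs = 12, matching y values: 9, 14 (2 points).
  x = 6: rhs = 14, matching y values: none (0 points).
  x = 7: rhs = 6, matching y values: 11, 12 (2 points).
  x = 8: rhs = 17, matching y values: none (0 points).
  x = 9: rhs = 7, matching y values: none (0 points).
  x = 10: rhs = 5, matching y values: none (0 points).
  x = 11: rhs = 17, matching y values: none (0 points).
  x = 12: rhs = 3, matching y values: 7, 16 (2 points).
  x = 13: rhs = 15, matching y values: none (0 points).
  x = 14: rhs = 13, matching y values: 6, 17 (2 points).
  x = 15: rhs = 3, matching y values: 7, 16 (2 points).
  x = 16: rhs = 14, matching y values: none (0 points).
  x = 17: rhs = 6, matching y values: 11, 12 (2 points).
  x = 18: rhs = 8, matching y values: 10, 13 (2 points).
  x = 19: rhs = 3, matching y values: 7, 16 (2 points).
  x = 20: rhs = 20, matching y values: none (0 points).
  x = 21: rhs = 19, matching y values: none (0 points).
  x = 22: rhs = 6, matching y values: 11, 12 (2 points).
Total affine count: 21.
Full point count |E(F_23)| = 21 + 1 = 22.
Hasse bound: |22 − (23+1)| = |-2| = 2 ≤ 2√23 ≈ 9.5917 ✓.


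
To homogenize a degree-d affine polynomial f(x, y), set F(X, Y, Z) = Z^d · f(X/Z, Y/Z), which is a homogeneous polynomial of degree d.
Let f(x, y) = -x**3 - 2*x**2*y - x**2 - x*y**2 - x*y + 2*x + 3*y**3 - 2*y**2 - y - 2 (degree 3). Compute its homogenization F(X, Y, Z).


F(X, Y, Z) = -X**3 - 2*X**2*Y - X**2*Z - X*Y**2 - X*Y*Z + 2*X*Z**2 + 3*Y**3 - 2*Y**2*Z - Y*Z**2 - 2*Z**3

deg(f) = 3.
Substitute x = X/Z, y = Y/Z into f, then multiply by Z^3.
  monomial -1·x^3·y^0 ↦ -1·X^3·Y^0·Z^0.
  monomial -2·x^2·y^1 ↦ -2·X^2·Y^1·Z^0.
  monomial -1·x^2·y^0 ↦ -1·X^2·Y^0·Z^1.
  monomial -1·x^1·y^2 ↦ -1·X^1·Y^2·Z^0.
  monomial -1·x^1·y^1 ↦ -1·X^1·Y^1·Z^1.
  monomial 2·x^1·y^0 ↦ 2·X^1·Y^0·Z^2.
  monomial 3·x^0·y^3 ↦ 3·X^0·Y^3·Z^0.
  monomial -2·x^0·y^2 ↦ -2·X^0·Y^2·Z^1.
  monomial -1·x^0·y^1 ↦ -1·X^0·Y^1·Z^2.
  monomial -2·x^0·y^0 ↦ -2·X^0·Y^0·Z^3.
Collecting: F(X, Y, Z) = -X**3 - 2*X**2*Y - X**2*Z - X*Y**2 - X*Y*Z + 2*X*Z**2 + 3*Y**3 - 2*Y**2*Z - Y*Z**2 - 2*Z**3.


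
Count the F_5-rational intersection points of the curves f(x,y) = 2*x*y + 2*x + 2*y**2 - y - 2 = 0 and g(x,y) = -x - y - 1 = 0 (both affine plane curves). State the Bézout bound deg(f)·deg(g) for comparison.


Common zeros: ∅; count = 0; Bézout bound = 2.

deg(f) = 2, deg(g) = 1, so Bézout bound = 2.
Scan x ∈ F_5. For each x, list the y ∈ F_5 with f(x, y) ≡ 0 and those with g(x, y) ≡ 0 (mod 5); the common zeros in that column are the intersection.
  x = 0: f ≡ 0 at y ∈ ∅; g ≡ 0 at y ∈ {4}; common: ∅.
  x = 1: f ≡ 0 at y ∈ {0, 2}; g ≡ 0 at y ∈ {3}; common: ∅.
  x = 2: f ≡ 0 at y ∈ ∅; g ≡ 0 at y ∈ {2}; common: ∅.
  x = 3: f ≡ 0 at y ∈ ∅; g ≡ 0 at y ∈ {1}; common: ∅.
  x = 4: f ≡ 0 at y ∈ {1, 3}; g ≡ 0 at y ∈ {0}; common: ∅.
Collecting: common zeros = ∅, so the count is 0.
Comparison with the Bézout bound: 0 ≤ 2 = deg(f)·deg(g), as expected for curves with no common component (the affine F_5-count falls short of the bound because intersections may lie at infinity, over extension fields, or carry multiplicity).


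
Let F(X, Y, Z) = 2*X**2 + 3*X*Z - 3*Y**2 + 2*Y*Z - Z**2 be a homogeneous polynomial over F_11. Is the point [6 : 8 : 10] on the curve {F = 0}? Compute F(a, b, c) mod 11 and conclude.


F(6,8,10) ≡ 10 (mod 11); P is NOT on the curve.

Evaluate F(6, 8, 10) term-by-term (mod 11).
  2*X**2 ↦ 2·36·1·1 = 72
  3*X*Z ↦ 3·6·1·10 = 180
  -3*Y**2 ↦ -3·1·64·1 = -192
  2*Y*Z ↦ 2·1·8·10 = 160
  -Z**2 ↦ -1·1·1·100 = -100
Sum: F(6, 8, 10) = (72) + (180) + (-192) + (160) + (-100) = 120.
Reducing mod 11: 120 ≡ 10 (mod 11).
Since F(a, b, c) ≡ 10 ≠ 0 (mod 11), P does NOT lie on the curve.


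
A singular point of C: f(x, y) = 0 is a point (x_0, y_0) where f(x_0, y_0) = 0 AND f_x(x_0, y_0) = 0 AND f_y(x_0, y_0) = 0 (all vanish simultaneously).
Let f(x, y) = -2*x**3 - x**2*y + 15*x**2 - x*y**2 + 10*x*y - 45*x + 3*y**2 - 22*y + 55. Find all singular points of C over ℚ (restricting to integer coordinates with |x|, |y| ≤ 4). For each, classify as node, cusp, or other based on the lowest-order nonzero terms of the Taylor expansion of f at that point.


Singular points: {(2, 3)}; classification: cusp.

Compute partial derivatives:
  f_x = -6*x**2 - 2*x*y + 30*x - y**2 + 10*y - 45.
  f_y = -x**2 - 2*x*y + 10*x + 6*y - 22.
Scan x_0 ∈ {−4, ..., 4}. For each x_0, f_y(x_0, y) is a polynomial in y; find its integer roots y ∈ {−4, ..., 4}, then test f_x and f at those candidates.
  x = -4: f_y(-4, y) = 14*y - 78; no integer root y with |y| ≤ 4.
  x = -3: f_y(-3, y) = 12*y - 61; no integer root y with |y| ≤ 4.
  x = -2: f_y(-2, y) = 10*y - 46; no integer root y with |y| ≤ 4.
  x = -1: f_y(-1, y) = 8*y - 33; no integer root y with |y| ≤ 4.
  x = 0: f_y(0, y) = 6*y - 22; no integer root y with |y| ≤ 4.
  x = 1: f_y(1, y) = 4*y - 13; no integer root y with |y| ≤ 4.
  x = 2: f_y(2, y) = 2*y - 6; vanishes at y ∈ {3}. (2, 3): f_x = 0, f = 0 — SINGULAR.
  x = 3: f_y(3, y) = -1; no integer root y with |y| ≤ 4.
  x = 4: f_y(4, y) = 2 - 2*y; vanishes at y ∈ {1}. (4, 1): f_x = -20 ≠ 0.
Only singular point on the grid: (2, 3).
Classify: substitute x = 2 + u, y = 3 + v and expand: f = -2*u**3 - u**2*v - u*v**2 + v**2.
No constant or linear terms (consistent with a singular point). Quadratic part: v**2. Cubic part: -2*u**3 - u**2*v - u*v**2.
The quadratic part v**2 is a perfect square, so there is a single (double) tangent line v = 0, i.e. y = 3. Restricting the cubic part to that line (v = 0) leaves -2*u**3 ≠ 0, so f is not divisible by v and the branch is v² ≈ 2*u**3 to lowest order — this is a cusp.
Classification: cusp.


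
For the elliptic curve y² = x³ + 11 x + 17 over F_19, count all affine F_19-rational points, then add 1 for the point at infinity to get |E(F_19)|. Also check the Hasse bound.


Affine points = {(0, 6), (0, 13), (2, 3), (2, 16), (3, 1), (3, 18), (4, 7), (4, 12), (5, 8), (5, 11), (7, 0), (8, 3), (8, 16), (9, 3), (9, 16), (10, 5), (10, 14), (11, 5), (11, 14), (13, 1), (13, 18), (15, 2), (15, 17), (17, 5), (17, 14), (18, 9), (18, 10)}; affine count = 27; |E(F_19)| = 28.

Discriminant check: Δ ∝ 4a³ + 27b² = 4·11³ + 27·17² = 4·1331 + 27·289 ≡ 17 (mod 19). Nonzero ⇒ E is nonsingular.
For each x ∈ F_19, compute rhs = x³ + 11·x + 17 mod 19, then count y ∈ F_19 with y² ≡ rhs.
  x = 0: rhs = 17, matching y values: 6, 13 (2 points).
  x = 1: rhs = 10, matching y values: none (0 points).
  x = 2: rhs = 9, matching y values: 3, 16 (2 points).
  x = 3: rhs = 1, matching y values: 1, 18 (2 points).
  x = 4: rhs = 11, matching y values: 7, 12 (2 points).
  x = 5: rhs = 7, matching y values: 8, 11 (2 points).
  x = 6: rhs = 14, matching y values: none (0 points).
  x = 7: rhs = 0, matching y values: 0 (1 points).
  x = 8: rhs = 9, matching y values: 3, 16 (2 points).
  x = 9: rhs = 9, matching y values: 3, 16 (2 points).
  x = 10: rhs = 6, matching y values: 5, 14 (2 points).
  x = 11: rhs = 6, matching y values: 5, 14 (2 points).
  x = 12: rhs = 15, matching y values: none (0 points).
  x = 13: rhs = 1, matching y values: 1, 18 (2 points).
  x = 14: rhs = 8, matching y values: none (0 points).
  x = 15: rhs = 4, matching y values: 2, 17 (2 points).
  x = 16: rhs = 14, matching y values: none (0 points).
  x = 17: rhs = 6, matching y values: 5, 14 (2 points).
  x = 18: rhs = 5, matching y values: 9, 10 (2 points).
Total affine count: 27.
Full point count |E(F_19)| = 27 + 1 = 28.
Hasse bound: |28 − (19+1)| = |8| = 8 ≤ 2√19 ≈ 8.7178 ✓.


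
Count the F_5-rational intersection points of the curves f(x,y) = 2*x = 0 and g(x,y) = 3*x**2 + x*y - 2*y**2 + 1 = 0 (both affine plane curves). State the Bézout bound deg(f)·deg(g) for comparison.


Common zeros: ∅; count = 0; Bézout bound = 2.

deg(f) = 1, deg(g) = 2, so Bézout bound = 2.
Scan x ∈ F_5. For each x, list the y ∈ F_5 with f(x, y) ≡ 0 and those with g(x, y) ≡ 0 (mod 5); the common zeros in that column are the intersection.
  x = 0: f ≡ 0 at y ∈ {0, 1, 2, 3, 4}; g ≡ 0 at y ∈ ∅; common: ∅.
  x = 1: f ≡ 0 at y ∈ ∅; g ≡ 0 at y ∈ ∅; common: ∅.
  x = 2: f ≡ 0 at y ∈ ∅; g ≡ 0 at y ∈ ∅; common: ∅.
  x = 3: f ≡ 0 at y ∈ ∅; g ≡ 0 at y ∈ ∅; common: ∅.
  x = 4: f ≡ 0 at y ∈ ∅; g ≡ 0 at y ∈ ∅; common: ∅.
Collecting: common zeros = ∅, so the count is 0.
Comparison with the Bézout bound: 0 ≤ 2 = deg(f)·deg(g), as expected for curves with no common component (the affine F_5-count falls short of the bound because intersections may lie at infinity, over extension fields, or carry multiplicity).


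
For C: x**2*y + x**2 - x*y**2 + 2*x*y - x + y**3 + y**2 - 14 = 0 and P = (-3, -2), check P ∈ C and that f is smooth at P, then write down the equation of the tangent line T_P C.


Tangent line at P: -3*x - y - 11 = 0.

Step 1: f(-3, -2) = 0, so P lies on C.
Step 2: partial derivatives
  f_x(x, y) = 2*x*y + 2*x - y**2 + 2*y - 1, f_y(x, y) = x**2 - 2*x*y + 2*x + 3*y**2 + 2*y.
  f_x(P) = -3, f_y(P) = -1 (gradient nonzero, so P is smooth).
Step 3: tangent line at P: -3·(x − -3) + -1·(y − -2) = 0.
Expanding: -3*x - y - 11 = 0.


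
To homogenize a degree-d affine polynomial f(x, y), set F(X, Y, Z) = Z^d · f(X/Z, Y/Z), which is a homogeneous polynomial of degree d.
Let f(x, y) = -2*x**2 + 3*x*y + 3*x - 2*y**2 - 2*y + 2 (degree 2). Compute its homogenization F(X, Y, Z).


F(X, Y, Z) = -2*X**2 + 3*X*Y + 3*X*Z - 2*Y**2 - 2*Y*Z + 2*Z**2

deg(f) = 2.
Substitute x = X/Z, y = Y/Z into f, then multiply by Z^2.
  monomial -2·x^2·y^0 ↦ -2·X^2·Y^0·Z^0.
  monomial 3·x^1·y^1 ↦ 3·X^1·Y^1·Z^0.
  monomial 3·x^1·y^0 ↦ 3·X^1·Y^0·Z^1.
  monomial -2·x^0·y^2 ↦ -2·X^0·Y^2·Z^0.
  monomial -2·x^0·y^1 ↦ -2·X^0·Y^1·Z^1.
  monomial 2·x^0·y^0 ↦ 2·X^0·Y^0·Z^2.
Collecting: F(X, Y, Z) = -2*X**2 + 3*X*Y + 3*X*Z - 2*Y**2 - 2*Y*Z + 2*Z**2.


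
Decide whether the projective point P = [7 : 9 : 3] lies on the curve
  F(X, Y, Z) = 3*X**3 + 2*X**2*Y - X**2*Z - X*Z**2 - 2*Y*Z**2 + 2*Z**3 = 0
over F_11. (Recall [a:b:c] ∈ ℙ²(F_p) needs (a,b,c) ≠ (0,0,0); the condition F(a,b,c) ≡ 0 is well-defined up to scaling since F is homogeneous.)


F(7,9,3) ≡ 9 (mod 11); P is NOT on the curve.

Evaluate F(7, 9, 3) term-by-term (mod 11).
  3*X**3 ↦ 3·343·1·1 = 1029
  2*X**2*Y ↦ 2·49·9·1 = 882
  -X**2*Z ↦ -1·49·1·3 = -147
  -X*Z**2 ↦ -1·7·1·9 = -63
  -2*Y*Z**2 ↦ -2·1·9·9 = -162
  2*Z**3 ↦ 2·1·1·27 = 54
Sum: F(7, 9, 3) = (1029) + (882) + (-147) + (-63) + (-162) + (54) = 1593.
Reducing mod 11: 1593 ≡ 9 (mod 11).
Since F(a, b, c) ≡ 9 ≠ 0 (mod 11), P does NOT lie on the curve.


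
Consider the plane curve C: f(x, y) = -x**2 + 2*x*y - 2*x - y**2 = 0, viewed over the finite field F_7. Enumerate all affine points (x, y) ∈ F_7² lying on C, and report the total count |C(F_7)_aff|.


Affine F_7-points: {(0, 0), (3, 2), (3, 4), (5, 0), (5, 3), (6, 2), (6, 3)}; count = 7.

For each of the 49 pairs (x, y) ∈ F_7², evaluate f(x, y) mod 7. Record the zeros.
  x = 0: [0↦0, 1↦6, 2↦3, 3↦5, 4↦5, 5↦3, 6↦6]  zeros at y ∈ {0}
  x = 1: [0↦4, 1↦5, 2↦4, 3↦1, 4↦3, 5↦3, 6↦1]  zeros at y ∈ ∅
  x = 2: [0↦6, 1↦2, 2↦3, 3↦2, 4↦6, 5↦1, 6↦1]  zeros at y ∈ ∅
  x = 3: [0↦6, 1↦4, 2↦0, 3↦1, 4↦0, 5↦4, 6↦6]  zeros at y ∈ {2, 4}
  x = 4: [0↦4, 1↦4, 2↦2, 3↦5, 4↦6, 5↦5, 6↦2]  zeros at y ∈ ∅
  x = 5: [0↦0, 1↦2, 2↦2, 3↦0, 4↦3, 5↦4, 6↦3]  zeros at y ∈ {0, 3}
  x = 6: [0↦1, 1↦5, 2↦0, 3↦0, 4↦5, 5↦1, 6↦2]  zeros at y ∈ {2, 3}
Collecting zeros: affine points = {(0, 0), (3, 2), (3, 4), (5, 0), (5, 3), (6, 2), (6, 3)}.
Total count |C(F_7)_aff| = 7.


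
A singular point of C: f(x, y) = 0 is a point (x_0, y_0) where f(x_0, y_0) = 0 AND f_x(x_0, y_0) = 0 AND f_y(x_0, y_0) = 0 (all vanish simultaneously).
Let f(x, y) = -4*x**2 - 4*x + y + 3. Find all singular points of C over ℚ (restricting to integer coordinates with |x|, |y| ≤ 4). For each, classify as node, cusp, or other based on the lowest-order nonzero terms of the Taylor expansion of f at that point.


No singular points in the scanned grid; C is smooth there.

Compute partial derivatives:
  f_x = -8*x - 4.
  f_y = 1.
f_y = 1 is a nonzero constant, so f_y never vanishes: no point (x, y) can satisfy f = f_x = f_y = 0. In particular no (x, y) ∈ {−4, ..., 4}² is singular; the curve is smooth.


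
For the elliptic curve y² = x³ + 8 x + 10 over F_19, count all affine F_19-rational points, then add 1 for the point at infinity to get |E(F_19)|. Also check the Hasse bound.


Affine points = {(1, 0), (3, 2), (3, 17), (4, 7), (4, 12), (5, 2), (5, 17), (8, 4), (8, 15), (10, 8), (10, 11), (11, 2), (11, 17), (14, 4), (14, 15), (15, 3), (15, 16), (16, 4), (16, 15), (17, 9), (17, 10), (18, 1), (18, 18)}; affine count = 23; |E(F_19)| = 24.

Discriminant check: Δ ∝ 4a³ + 27b² = 4·8³ + 27·10² = 4·512 + 27·100 ≡ 17 (mod 19). Nonzero ⇒ E is nonsingular.
For each x ∈ F_19, compute rhs = x³ + 8·x + 10 mod 19, then count y ∈ F_19 with y² ≡ rhs.
  x = 0: rhs = 10, matching y values: none (0 points).
  x = 1: rhs = 0, matching y values: 0 (1 points).
  x = 2: rhs = 15, matching y values: none (0 points).
  x = 3: rhs = 4, matching y values: 2, 17 (2 points).
  x = 4: rhs = 11, matching y values: 7, 12 (2 points).
  x = 5: rhs = 4, matching y values: 2, 17 (2 points).
  x = 6: rhs = 8, matching y values: none (0 points).
  x = 7: rhs = 10, matching y values: none (0 points).
  x = 8: rhs = 16, matching y values: 4, 15 (2 points).
  x = 9: rhs = 13, matching y values: none (0 points).
  x = 10: rhs = 7, matching y values: 8, 11 (2 points).
  x = 11: rhs = 4, matching y values: 2, 17 (2 points).
  x = 12: rhs = 10, matching y values: none (0 points).
  x = 13: rhs = 12, matching y values: none (0 points).
  x = 14: rhs = 16, matching y values: 4, 15 (2 points).
  x = 15: rhs = 9, matching y values: 3, 16 (2 points).
  x = 16: rhs = 16, matching y values: 4, 15 (2 points).
  x = 17: rhs = 5, matching y values: 9, 10 (2 points).
  x = 18: rhs = 1, matching y values: 1, 18 (2 points).
Total affine count: 23.
Full point count |E(F_19)| = 23 + 1 = 24.
Hasse bound: |24 − (19+1)| = |4| = 4 ≤ 2√19 ≈ 8.7178 ✓.


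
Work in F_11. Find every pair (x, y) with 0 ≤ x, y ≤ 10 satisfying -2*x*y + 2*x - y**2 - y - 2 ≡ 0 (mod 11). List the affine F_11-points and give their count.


Affine F_11-points: {(0, 4), (0, 6), (1, 0), (1, 8), (2, 3), (6, 10), (7, 2), (7, 5), (8, 7), (8, 9)}; count = 10.

For each of the 121 pairs (x, y) ∈ F_11², evaluate f(x, y) mod 11. Record the zeros.
  x = 0: [0↦9, 1↦7, 2↦3, 3↦8, 4↦0, 5↦1, 6↦0, 7↦8, 8↦3, 9↦7, 10↦9]  zeros at y ∈ {4, 6}
  x = 1: [0↦0, 1↦7, 2↦1, 3↦4, 4↦5, 5↦4, 6↦1, 7↦7, 8↦0, 9↦2, 10↦2]  zeros at y ∈ {0, 8}
  x = 2: [0↦2, 1↦7, 2↦10, 3↦0, 4↦10, 5↦7, 6↦2, 7↦6, 8↦8, 9↦8, 10↦6]  zeros at y ∈ {3}
  x = 3: [0↦4, 1↦7, 2↦8, 3↦7, 4↦4, 5↦10, 6↦3, 7↦5, 8↦5, 9↦3, 10↦10]  zeros at y ∈ ∅
  x = 4: [0↦6, 1↦7, 2↦6, 3↦3, 4↦9, 5↦2, 6↦4, 7↦4, 8↦2, 9↦9, 10↦3]  zeros at y ∈ ∅
  x = 5: [0↦8, 1↦7, 2↦4, 3↦10, 4↦3, 5↦5, 6↦5, 7↦3, 8↦10, 9↦4, 10↦7]  zeros at y ∈ ∅
  x = 6: [0↦10, 1↦7, 2↦2, 3↦6, 4↦8, 5↦8, 6↦6, 7↦2, 8↦7, 9↦10, 10↦0]  zeros at y ∈ {10}
  x = 7: [0↦1, 1↦7, 2↦0, 3↦2, 4↦2, 5↦0, 6↦7, 7↦1, 8↦4, 9↦5, 10↦4]  zeros at y ∈ {2, 5}
  x = 8: [0↦3, 1↦7, 2↦9, 3↦9, 4↦7, 5↦3, 6↦8, 7↦0, 8↦1, 9↦0, 10↦8]  zeros at y ∈ {7, 9}
  x = 9: [0↦5, 1↦7, 2↦7, 3↦5, 4↦1, 5↦6, 6↦9, 7↦10, 8↦9, 9↦6, 10↦1]  zeros at y ∈ ∅
  x = 10: [0↦7, 1↦7, 2↦5, 3↦1, 4↦6, 5↦9, 6↦10, 7↦9, 8↦6, 9↦1, 10↦5]  zeros at y ∈ ∅
Collecting zeros: affine points = {(0, 4), (0, 6), (1, 0), (1, 8), (2, 3), (6, 10), (7, 2), (7, 5), (8, 7), (8, 9)}.
Total count |C(F_11)_aff| = 10.


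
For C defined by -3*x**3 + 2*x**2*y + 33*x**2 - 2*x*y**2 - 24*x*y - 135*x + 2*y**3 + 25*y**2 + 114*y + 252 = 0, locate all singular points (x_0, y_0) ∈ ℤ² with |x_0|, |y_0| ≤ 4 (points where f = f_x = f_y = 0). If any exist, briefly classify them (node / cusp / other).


Singular points: {(3, -3)}; classification: cusp.

Compute partial derivatives:
  f_x = -9*x**2 + 4*x*y + 66*x - 2*y**2 - 24*y - 135.
  f_y = 2*x**2 - 4*x*y - 24*x + 6*y**2 + 50*y + 114.
Scan x_0 ∈ {−4, ..., 4}. For each x_0, f_y(x_0, y) is a polynomial in y; find its integer roots y ∈ {−4, ..., 4}, then test f_x and f at those candidates.
  x = -4: f_y(-4, y) = 6*y**2 + 66*y + 242; no integer root y with |y| ≤ 4.
  x = -3: f_y(-3, y) = 6*y**2 + 62*y + 204; no integer root y with |y| ≤ 4.
  x = -2: f_y(-2, y) = 6*y**2 + 58*y + 170; no integer root y with |y| ≤ 4.
  x = -1: f_y(-1, y) = 6*y**2 + 54*y + 140; no integer root y with |y| ≤ 4.
  x = 0: f_y(0, y) = 6*y**2 + 50*y + 114; no integer root y with |y| ≤ 4.
  x = 1: f_y(1, y) = 6*y**2 + 46*y + 92; no integer root y with |y| ≤ 4.
  x = 2: f_y(2, y) = 6*y**2 + 42*y + 74; no integer root y with |y| ≤ 4.
  x = 3: f_y(3, y) = 6*y**2 + 38*y + 60; vanishes at y ∈ {-3}. (3, -3): f_x = 0, f = 0 — SINGULAR.
  x = 4: f_y(4, y) = 6*y**2 + 34*y + 50; no integer root y with |y| ≤ 4.
Only singular point on the grid: (3, -3).
Classify: substitute x = 3 + u, y = -3 + v and expand: f = -3*u**3 + 2*u**2*v - 2*u*v**2 + 2*v**3 + v**2.
No constant or linear terms (consistent with a singular point). Quadratic part: v**2. Cubic part: -3*u**3 + 2*u**2*v - 2*u*v**2 + 2*v**3.
The quadratic part v**2 is a perfect square, so there is a single (double) tangent line v = 0, i.e. y = -3. Restricting the cubic part to that line (v = 0) leaves -3*u**3 ≠ 0, so f is not divisible by v and the branch is v² ≈ 3*u**3 to lowest order — this is a cusp.
Classification: cusp.


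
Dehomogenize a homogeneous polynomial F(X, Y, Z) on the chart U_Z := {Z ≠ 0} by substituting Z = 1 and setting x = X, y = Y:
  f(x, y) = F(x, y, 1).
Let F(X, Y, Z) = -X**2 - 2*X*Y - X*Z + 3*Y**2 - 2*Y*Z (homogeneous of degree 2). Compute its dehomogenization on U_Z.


f(x, y) = -x**2 - 2*x*y - x + 3*y**2 - 2*y

On U_Z we set Z = 1. Each monomial c·X^i·Y^j·Z^k in F becomes c·x^i·y^j·1^k = c·x^i·y^j.
Substituting Z = 1: F(X, Y, 1) = -x**2 - 2*x*y - x + 3*y**2 - 2*y.
Note: deg(f) ≤ deg(F) = 2; strict inequality happens when F is divisible by Z (lost terms).


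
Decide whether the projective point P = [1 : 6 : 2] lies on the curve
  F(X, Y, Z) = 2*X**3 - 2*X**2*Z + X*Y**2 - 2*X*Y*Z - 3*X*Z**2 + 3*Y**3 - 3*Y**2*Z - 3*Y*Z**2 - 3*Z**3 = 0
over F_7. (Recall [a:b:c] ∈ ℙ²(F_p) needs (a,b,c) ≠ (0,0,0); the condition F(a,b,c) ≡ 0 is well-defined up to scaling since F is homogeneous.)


F(1,6,2) ≡ 5 (mod 7); P is NOT on the curve.

Evaluate F(1, 6, 2) term-by-term (mod 7).
  2*X**3 ↦ 2·1·1·1 = 2
  -2*X**2*Z ↦ -2·1·1·2 = -4
  X*Y**2 ↦ 1·1·36·1 = 36
  -2*X*Y*Z ↦ -2·1·6·2 = -24
  -3*X*Z**2 ↦ -3·1·1·4 = -12
  3*Y**3 ↦ 3·1·216·1 = 648
  -3*Y**2*Z ↦ -3·1·36·2 = -216
  -3*Y*Z**2 ↦ -3·1·6·4 = -72
  -3*Z**3 ↦ -3·1·1·8 = -24
Sum: F(1, 6, 2) = (2) + (-4) + (36) + (-24) + (-12) + (648) + (-216) + (-72) + (-24) = 334.
Reducing mod 7: 334 ≡ 5 (mod 7).
Since F(a, b, c) ≡ 5 ≠ 0 (mod 7), P does NOT lie on the curve.


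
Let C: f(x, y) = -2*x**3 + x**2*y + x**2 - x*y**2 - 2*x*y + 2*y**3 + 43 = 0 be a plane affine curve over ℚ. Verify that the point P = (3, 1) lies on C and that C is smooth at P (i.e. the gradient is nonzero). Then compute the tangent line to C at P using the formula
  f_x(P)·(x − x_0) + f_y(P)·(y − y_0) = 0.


Tangent line at P: -45*x + 3*y + 132 = 0.

Step 1: f(3, 1) = 0, so P lies on C.
Step 2: partial derivatives
  f_x(x, y) = -6*x**2 + 2*x*y + 2*x - y**2 - 2*y, f_y(x, y) = x**2 - 2*x*y - 2*x + 6*y**2.
  f_x(P) = -45, f_y(P) = 3 (gradient nonzero, so P is smooth).
Step 3: tangent line at P: -45·(x − 3) + 3·(y − 1) = 0.
Expanding: -45*x + 3*y + 132 = 0.


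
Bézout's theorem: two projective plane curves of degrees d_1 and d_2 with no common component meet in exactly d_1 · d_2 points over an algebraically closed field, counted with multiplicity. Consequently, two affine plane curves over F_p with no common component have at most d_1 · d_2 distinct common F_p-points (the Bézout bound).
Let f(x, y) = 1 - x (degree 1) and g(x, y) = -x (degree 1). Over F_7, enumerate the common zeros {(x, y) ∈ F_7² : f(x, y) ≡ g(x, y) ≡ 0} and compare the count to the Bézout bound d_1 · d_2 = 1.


Common zeros: ∅; count = 0; Bézout bound = 1.

deg(f) = 1, deg(g) = 1, so Bézout bound = 1.
Scan x ∈ F_7. For each x, list the y ∈ F_7 with f(x, y) ≡ 0 and those with g(x, y) ≡ 0 (mod 7); the common zeros in that column are the intersection.
  x = 0: f ≡ 0 at y ∈ ∅; g ≡ 0 at y ∈ {0, 1, 2, 3, 4, 5, 6}; common: ∅.
  x = 1: f ≡ 0 at y ∈ {0, 1, 2, 3, 4, 5, 6}; g ≡ 0 at y ∈ ∅; common: ∅.
  x = 2: f ≡ 0 at y ∈ ∅; g ≡ 0 at y ∈ ∅; common: ∅.
  x = 3: f ≡ 0 at y ∈ ∅; g ≡ 0 at y ∈ ∅; common: ∅.
  x = 4: f ≡ 0 at y ∈ ∅; g ≡ 0 at y ∈ ∅; common: ∅.
  x = 5: f ≡ 0 at y ∈ ∅; g ≡ 0 at y ∈ ∅; common: ∅.
  x = 6: f ≡ 0 at y ∈ ∅; g ≡ 0 at y ∈ ∅; common: ∅.
Collecting: common zeros = ∅, so the count is 0.
Comparison with the Bézout bound: 0 ≤ 1 = deg(f)·deg(g), as expected for curves with no common component (the affine F_7-count falls short of the bound because intersections may lie at infinity, over extension fields, or carry multiplicity).


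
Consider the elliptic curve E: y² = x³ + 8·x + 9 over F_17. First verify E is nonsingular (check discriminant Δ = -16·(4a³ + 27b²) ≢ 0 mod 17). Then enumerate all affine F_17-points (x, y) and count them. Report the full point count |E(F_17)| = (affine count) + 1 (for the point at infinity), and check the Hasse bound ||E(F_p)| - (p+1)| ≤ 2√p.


Affine points = {(0, 3), (0, 14), (1, 1), (1, 16), (2, 4), (2, 13), (3, 3), (3, 14), (5, 2), (5, 15), (6, 1), (6, 16), (7, 0), (10, 1), (10, 16), (11, 0), (13, 7), (13, 10), (14, 3), (14, 14), (15, 6), (15, 11), (16, 0)}; affine count = 23; |E(F_17)| = 24.

Discriminant check: Δ ∝ 4a³ + 27b² = 4·8³ + 27·9² = 4·512 + 27·81 ≡ 2 (mod 17). Nonzero ⇒ E is nonsingular.
For each x ∈ F_17, compute rhs = x³ + 8·x + 9 mod 17, then count y ∈ F_17 with y² ≡ rhs.
  x = 0: rhs = 9, matching y values: 3, 14 (2 points).
  x = 1: rhs = 1, matching y values: 1, 16 (2 points).
  x = 2: rhs = 16, matching y values: 4, 13 (2 points).
  x = 3: rhs = 9, matching y values: 3, 14 (2 points).
  x = 4: rhs = 3, matching y values: none (0 points).
  x = 5: rhs = 4, matching y values: 2, 15 (2 points).
  x = 6: rhs = 1, matching y values: 1, 16 (2 points).
  x = 7: rhs = 0, matching y values: 0 (1 points).
  x = 8: rhs = 7, matching y values: none (0 points).
  x = 9: rhs = 11, matching y values: none (0 points).
  x = 10: rhs = 1, matching y values: 1, 16 (2 points).
  x = 11: rhs = 0, matching y values: 0 (1 points).
  x = 12: rhs = 14, matching y values: none (0 points).
  x = 13: rhs = 15, matching y values: 7, 10 (2 points).
  x = 14: rhs = 9, matching y values: 3, 14 (2 points).
  x = 15: rhs = 2, matching y values: 6, 11 (2 points).
  x = 16: rhs = 0, matching y values: 0 (1 points).
Total affine count: 23.
Full point count |E(F_17)| = 23 + 1 = 24.
Hasse bound: |24 − (17+1)| = |6| = 6 ≤ 2√17 ≈ 8.2462 ✓.


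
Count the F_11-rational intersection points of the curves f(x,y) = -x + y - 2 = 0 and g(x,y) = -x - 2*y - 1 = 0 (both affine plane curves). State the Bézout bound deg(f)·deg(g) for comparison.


Common zeros: {(2, 4)}; count = 1; Bézout bound = 1.

deg(f) = 1, deg(g) = 1, so Bézout bound = 1.
Scan x ∈ F_11. For each x, list the y ∈ F_11 with f(x, y) ≡ 0 and those with g(x, y) ≡ 0 (mod 11); the common zeros in that column are the intersection.
  x = 0: f ≡ 0 at y ∈ {2}; g ≡ 0 at y ∈ {5}; common: ∅.
  x = 1: f ≡ 0 at y ∈ {3}; g ≡ 0 at y ∈ {10}; common: ∅.
  x = 2: f ≡ 0 at y ∈ {4}; g ≡ 0 at y ∈ {4}; common: {4}.
  x = 3: f ≡ 0 at y ∈ {5}; g ≡ 0 at y ∈ {9}; common: ∅.
  x = 4: f ≡ 0 at y ∈ {6}; g ≡ 0 at y ∈ {3}; common: ∅.
  x = 5: f ≡ 0 at y ∈ {7}; g ≡ 0 at y ∈ {8}; common: ∅.
  x = 6: f ≡ 0 at y ∈ {8}; g ≡ 0 at y ∈ {2}; common: ∅.
  x = 7: f ≡ 0 at y ∈ {9}; g ≡ 0 at y ∈ {7}; common: ∅.
  x = 8: f ≡ 0 at y ∈ {10}; g ≡ 0 at y ∈ {1}; common: ∅.
  x = 9: f ≡ 0 at y ∈ {0}; g ≡ 0 at y ∈ {6}; common: ∅.
  x = 10: f ≡ 0 at y ∈ {1}; g ≡ 0 at y ∈ {0}; common: ∅.
Collecting: common zeros = {(2, 4)}, so the count is 1.
Comparison with the Bézout bound: 1 ≤ 1 = deg(f)·deg(g), as expected for curves with no common component (the bound is attained).


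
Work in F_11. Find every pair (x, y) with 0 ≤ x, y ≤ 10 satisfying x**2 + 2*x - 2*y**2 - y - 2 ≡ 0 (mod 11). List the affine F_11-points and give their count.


Affine F_11-points: {(1, 6), (1, 10), (2, 7), (2, 9), (4, 0), (4, 5), (5, 0), (5, 5), (7, 7), (7, 9), (8, 6), (8, 10)}; count = 12.

For each of the 121 pairs (x, y) ∈ F_11², evaluate f(x, y) mod 11. Record the zeros.
  x = 0: [0↦9, 1↦6, 2↦10, 3↦10, 4↦6, 5↦9, 6↦8, 7↦3, 8↦5, 9↦3, 10↦8]  zeros at y ∈ ∅
  x = 1: [0↦1, 1↦9, 2↦2, 3↦2, 4↦9, 5↦1, 6↦0, 7↦6, 8↦8, 9↦6, 10↦0]  zeros at y ∈ {6, 10}
  x = 2: [0↦6, 1↦3, 2↦7, 3↦7, 4↦3, 5↦6, 6↦5, 7↦0, 8↦2, 9↦0, 10↦5]  zeros at y ∈ {7, 9}
  x = 3: [0↦2, 1↦10, 2↦3, 3↦3, 4↦10, 5↦2, 6↦1, 7↦7, 8↦9, 9↦7, 10↦1]  zeros at y ∈ ∅
  x = 4: [0↦0, 1↦8, 2↦1, 3↦1, 4↦8, 5↦0, 6↦10, 7↦5, 8↦7, 9↦5, 10↦10]  zeros at y ∈ {0, 5}
  x = 5: [0↦0, 1↦8, 2↦1, 3↦1, 4↦8, 5↦0, 6↦10, 7↦5, 8↦7, 9↦5, 10↦10]  zeros at y ∈ {0, 5}
  x = 6: [0↦2, 1↦10, 2↦3, 3↦3, 4↦10, 5↦2, 6↦1, 7↦7, 8↦9, 9↦7, 10↦1]  zeros at y ∈ ∅
  x = 7: [0↦6, 1↦3, 2↦7, 3↦7, 4↦3, 5↦6, 6↦5, 7↦0, 8↦2, 9↦0, 10↦5]  zeros at y ∈ {7, 9}
  x = 8: [0↦1, 1↦9, 2↦2, 3↦2, 4↦9, 5↦1, 6↦0, 7↦6, 8↦8, 9↦6, 10↦0]  zeros at y ∈ {6, 10}
  x = 9: [0↦9, 1↦6, 2↦10, 3↦10, 4↦6, 5↦9, 6↦8, 7↦3, 8↦5, 9↦3, 10↦8]  zeros at y ∈ ∅
  x = 10: [0↦8, 1↦5, 2↦9, 3↦9, 4↦5, 5↦8, 6↦7, 7↦2, 8↦4, 9↦2, 10↦7]  zeros at y ∈ ∅
Collecting zeros: affine points = {(1, 6), (1, 10), (2, 7), (2, 9), (4, 0), (4, 5), (5, 0), (5, 5), (7, 7), (7, 9), (8, 6), (8, 10)}.
Total count |C(F_11)_aff| = 12.


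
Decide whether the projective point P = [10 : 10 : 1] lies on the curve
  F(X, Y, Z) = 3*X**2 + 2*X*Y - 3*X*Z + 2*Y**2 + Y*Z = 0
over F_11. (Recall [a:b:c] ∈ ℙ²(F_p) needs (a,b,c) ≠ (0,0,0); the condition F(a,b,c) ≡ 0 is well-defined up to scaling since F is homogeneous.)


F(10,10,1) ≡ 9 (mod 11); P is NOT on the curve.

Evaluate F(10, 10, 1) term-by-term (mod 11).
  3*X**2 ↦ 3·100·1·1 = 300
  2*X*Y ↦ 2·10·10·1 = 200
  -3*X*Z ↦ -3·10·1·1 = -30
  2*Y**2 ↦ 2·1·100·1 = 200
  Y*Z ↦ 1·1·10·1 = 10
Sum: F(10, 10, 1) = (300) + (200) + (-30) + (200) + (10) = 680.
Reducing mod 11: 680 ≡ 9 (mod 11).
Since F(a, b, c) ≡ 9 ≠ 0 (mod 11), P does NOT lie on the curve.


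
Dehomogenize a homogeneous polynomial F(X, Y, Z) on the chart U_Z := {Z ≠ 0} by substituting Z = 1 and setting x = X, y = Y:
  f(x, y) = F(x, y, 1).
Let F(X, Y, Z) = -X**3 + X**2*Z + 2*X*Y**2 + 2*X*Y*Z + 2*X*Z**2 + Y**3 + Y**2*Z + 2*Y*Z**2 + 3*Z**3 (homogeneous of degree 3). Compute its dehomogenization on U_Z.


f(x, y) = -x**3 + x**2 + 2*x*y**2 + 2*x*y + 2*x + y**3 + y**2 + 2*y + 3

On U_Z we set Z = 1. Each monomial c·X^i·Y^j·Z^k in F becomes c·x^i·y^j·1^k = c·x^i·y^j.
Substituting Z = 1: F(X, Y, 1) = -x**3 + x**2 + 2*x*y**2 + 2*x*y + 2*x + y**3 + y**2 + 2*y + 3.
Note: deg(f) ≤ deg(F) = 3; strict inequality happens when F is divisible by Z (lost terms).


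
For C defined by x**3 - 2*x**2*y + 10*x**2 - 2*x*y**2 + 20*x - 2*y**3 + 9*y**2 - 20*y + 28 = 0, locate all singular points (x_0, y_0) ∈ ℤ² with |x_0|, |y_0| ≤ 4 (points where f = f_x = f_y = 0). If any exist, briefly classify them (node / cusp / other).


Singular points: {(-2, 2)}; classification: cusp.

Compute partial derivatives:
  f_x = 3*x**2 - 4*x*y + 20*x - 2*y**2 + 20.
  f_y = -2*x**2 - 4*x*y - 6*y**2 + 18*y - 20.
Scan x_0 ∈ {−4, ..., 4}. For each x_0, f_y(x_0, y) is a polynomial in y; find its integer roots y ∈ {−4, ..., 4}, then test f_x and f at those candidates.
  x = -4: f_y(-4, y) = -6*y**2 + 34*y - 52; no integer root y with |y| ≤ 4.
  x = -3: f_y(-3, y) = -6*y**2 + 30*y - 38; no integer root y with |y| ≤ 4.
  x = -2: f_y(-2, y) = -6*y**2 + 26*y - 28; vanishes at y ∈ {2}. (-2, 2): f_x = 0, f = 0 — SINGULAR.
  x = -1: f_y(-1, y) = -6*y**2 + 22*y - 22; no integer root y with |y| ≤ 4.
  x = 0: f_y(0, y) = -6*y**2 + 18*y - 20; no integer root y with |y| ≤ 4.
  x = 1: f_y(1, y) = -6*y**2 + 14*y - 22; no integer root y with |y| ≤ 4.
  x = 2: f_y(2, y) = -6*y**2 + 10*y - 28; no integer root y with |y| ≤ 4.
  x = 3: f_y(3, y) = -6*y**2 + 6*y - 38; no integer root y with |y| ≤ 4.
  x = 4: f_y(4, y) = -6*y**2 + 2*y - 52; no integer root y with |y| ≤ 4.
Only singular point on the grid: (-2, 2).
Classify: substitute x = -2 + u, y = 2 + v and expand: f = u**3 - 2*u**2*v - 2*u*v**2 - 2*v**3 + v**2.
No constant or linear terms (consistent with a singular point). Quadratic part: v**2. Cubic part: u**3 - 2*u**2*v - 2*u*v**2 - 2*v**3.
The quadratic part v**2 is a perfect square, so there is a single (double) tangent line v = 0, i.e. y = 2. Restricting the cubic part to that line (v = 0) leaves u**3 ≠ 0, so f is not divisible by v and the branch is v² ≈ -u**3 to lowest order — this is a cusp.
Classification: cusp.


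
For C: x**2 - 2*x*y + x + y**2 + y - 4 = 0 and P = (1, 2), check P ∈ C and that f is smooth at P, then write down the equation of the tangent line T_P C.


Tangent line at P: -x + 3*y - 5 = 0.

Step 1: f(1, 2) = 0, so P lies on C.
Step 2: partial derivatives
  f_x(x, y) = 2*x - 2*y + 1, f_y(x, y) = -2*x + 2*y + 1.
  f_x(P) = -1, f_y(P) = 3 (gradient nonzero, so P is smooth).
Step 3: tangent line at P: -1·(x − 1) + 3·(y − 2) = 0.
Expanding: -x + 3*y - 5 = 0.


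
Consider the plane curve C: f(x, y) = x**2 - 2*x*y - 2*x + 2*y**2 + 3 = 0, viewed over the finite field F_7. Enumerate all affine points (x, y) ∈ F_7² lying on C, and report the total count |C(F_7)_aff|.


Affine F_7-points: {(0, 3), (0, 4), (1, 3), (1, 5), (3, 4), (3, 6), (4, 5), (4, 6)}; count = 8.

For each of the 49 pairs (x, y) ∈ F_7², evaluate f(x, y) mod 7. Record the zeros.
  x = 0: [0↦3, 1↦5, 2↦4, 3↦0, 4↦0, 5↦4, 6↦5]  zeros at y ∈ {3, 4}
  x = 1: [0↦2, 1↦2, 2↦6, 3↦0, 4↦5, 5↦0, 6↦6]  zeros at y ∈ {3, 5}
  x = 2: [0↦3, 1↦1, 2↦3, 3↦2, 4↦5, 5↦5, 6↦2]  zeros at y ∈ ∅
  x = 3: [0↦6, 1↦2, 2↦2, 3↦6, 4↦0, 5↦5, 6↦0]  zeros at y ∈ {4, 6}
  x = 4: [0↦4, 1↦5, 2↦3, 3↦5, 4↦4, 5↦0, 6↦0]  zeros at y ∈ {5, 6}
  x = 5: [0↦4, 1↦3, 2↦6, 3↦6, 4↦3, 5↦4, 6↦2]  zeros at y ∈ ∅
  x = 6: [0↦6, 1↦3, 2↦4, 3↦2, 4↦4, 5↦3, 6↦6]  zeros at y ∈ ∅
Collecting zeros: affine points = {(0, 3), (0, 4), (1, 3), (1, 5), (3, 4), (3, 6), (4, 5), (4, 6)}.
Total count |C(F_7)_aff| = 8.


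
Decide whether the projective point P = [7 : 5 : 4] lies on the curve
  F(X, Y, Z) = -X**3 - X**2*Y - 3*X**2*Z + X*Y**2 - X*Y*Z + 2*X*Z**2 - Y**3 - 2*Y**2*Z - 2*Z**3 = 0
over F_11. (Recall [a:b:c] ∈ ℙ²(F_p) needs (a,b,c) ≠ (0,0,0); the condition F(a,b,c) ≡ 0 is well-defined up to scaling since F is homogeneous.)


F(7,5,4) ≡ 5 (mod 11); P is NOT on the curve.

Evaluate F(7, 5, 4) term-by-term (mod 11).
  -X**3 ↦ -1·343·1·1 = -343
  -X**2*Y ↦ -1·49·5·1 = -245
  -3*X**2*Z ↦ -3·49·1·4 = -588
  X*Y**2 ↦ 1·7·25·1 = 175
  -X*Y*Z ↦ -1·7·5·4 = -140
  2*X*Z**2 ↦ 2·7·1·16 = 224
  -Y**3 ↦ -1·1·125·1 = -125
  -2*Y**2*Z ↦ -2·1·25·4 = -200
  -2*Z**3 ↦ -2·1·1·64 = -128
Sum: F(7, 5, 4) = (-343) + (-245) + (-588) + (175) + (-140) + (224) + (-125) + (-200) + (-128) = -1370.
Reducing mod 11: -1370 ≡ 5 (mod 11).
Since F(a, b, c) ≡ 5 ≠ 0 (mod 11), P does NOT lie on the curve.


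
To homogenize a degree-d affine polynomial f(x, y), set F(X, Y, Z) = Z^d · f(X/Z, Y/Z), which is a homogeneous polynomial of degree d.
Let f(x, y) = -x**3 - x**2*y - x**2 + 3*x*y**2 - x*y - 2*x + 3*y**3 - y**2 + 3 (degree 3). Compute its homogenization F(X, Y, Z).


F(X, Y, Z) = -X**3 - X**2*Y - X**2*Z + 3*X*Y**2 - X*Y*Z - 2*X*Z**2 + 3*Y**3 - Y**2*Z + 3*Z**3

deg(f) = 3.
Substitute x = X/Z, y = Y/Z into f, then multiply by Z^3.
  monomial -1·x^3·y^0 ↦ -1·X^3·Y^0·Z^0.
  monomial -1·x^2·y^1 ↦ -1·X^2·Y^1·Z^0.
  monomial -1·x^2·y^0 ↦ -1·X^2·Y^0·Z^1.
  monomial 3·x^1·y^2 ↦ 3·X^1·Y^2·Z^0.
  monomial -1·x^1·y^1 ↦ -1·X^1·Y^1·Z^1.
  monomial -2·x^1·y^0 ↦ -2·X^1·Y^0·Z^2.
  monomial 3·x^0·y^3 ↦ 3·X^0·Y^3·Z^0.
  monomial -1·x^0·y^2 ↦ -1·X^0·Y^2·Z^1.
  monomial 3·x^0·y^0 ↦ 3·X^0·Y^0·Z^3.
Collecting: F(X, Y, Z) = -X**3 - X**2*Y - X**2*Z + 3*X*Y**2 - X*Y*Z - 2*X*Z**2 + 3*Y**3 - Y**2*Z + 3*Z**3.


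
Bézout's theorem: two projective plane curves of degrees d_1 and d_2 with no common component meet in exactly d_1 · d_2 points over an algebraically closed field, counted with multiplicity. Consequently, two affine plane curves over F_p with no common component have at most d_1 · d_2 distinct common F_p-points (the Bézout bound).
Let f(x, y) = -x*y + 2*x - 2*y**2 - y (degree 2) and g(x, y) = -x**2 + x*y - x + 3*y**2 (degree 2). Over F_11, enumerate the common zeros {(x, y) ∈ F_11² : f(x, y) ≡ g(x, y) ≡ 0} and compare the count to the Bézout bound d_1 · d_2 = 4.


Common zeros: {(0, 0), (4, 4)}; count = 2; Bézout bound = 4.

deg(f) = 2, deg(g) = 2, so Bézout bound = 4.
Scan x ∈ F_11. For each x, list the y ∈ F_11 with f(x, y) ≡ 0 and those with g(x, y) ≡ 0 (mod 11); the common zeros in that column are the intersection.
  x = 0: f ≡ 0 at y ∈ {0, 5}; g ≡ 0 at y ∈ {0}; common: {0}.
  x = 1: f ≡ 0 at y ∈ {3, 7}; g ≡ 0 at y ∈ {8, 10}; common: ∅.
  x = 2: f ≡ 0 at y ∈ ∅; g ≡ 0 at y ∈ ∅; common: ∅.
  x = 3: f ≡ 0 at y ∈ {1, 8}; g ≡ 0 at y ∈ ∅; common: ∅.
  x = 4: f ≡ 0 at y ∈ {4, 10}; g ≡ 0 at y ∈ {2, 4}; common: {4}.
  x = 5: f ≡ 0 at y ∈ ∅; g ≡ 0 at y ∈ {1}; common: ∅.
  x = 6: f ≡ 0 at y ∈ ∅; g ≡ 0 at y ∈ {1, 8}; common: ∅.
  x = 7: f ≡ 0 at y ∈ {9}; g ≡ 0 at y ∈ ∅; common: ∅.
  x = 8: f ≡ 0 at y ∈ {6}; g ≡ 0 at y ∈ {2, 10}; common: ∅.
  x = 9: f ≡ 0 at y ∈ ∅; g ≡ 0 at y ∈ ∅; common: ∅.
  x = 10: f ≡ 0 at y ∈ ∅; g ≡ 0 at y ∈ {0, 4}; common: ∅.
Collecting: common zeros = {(0, 0), (4, 4)}, so the count is 2.
Comparison with the Bézout bound: 2 ≤ 4 = deg(f)·deg(g), as expected for curves with no common component (the affine F_11-count falls short of the bound because intersections may lie at infinity, over extension fields, or carry multiplicity).


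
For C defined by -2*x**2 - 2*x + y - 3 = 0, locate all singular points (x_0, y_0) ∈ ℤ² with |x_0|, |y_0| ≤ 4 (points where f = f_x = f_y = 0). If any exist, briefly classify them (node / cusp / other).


No singular points in the scanned grid; C is smooth there.

Compute partial derivatives:
  f_x = -4*x - 2.
  f_y = 1.
f_y = 1 is a nonzero constant, so f_y never vanishes: no point (x, y) can satisfy f = f_x = f_y = 0. In particular no (x, y) ∈ {−4, ..., 4}² is singular; the curve is smooth.


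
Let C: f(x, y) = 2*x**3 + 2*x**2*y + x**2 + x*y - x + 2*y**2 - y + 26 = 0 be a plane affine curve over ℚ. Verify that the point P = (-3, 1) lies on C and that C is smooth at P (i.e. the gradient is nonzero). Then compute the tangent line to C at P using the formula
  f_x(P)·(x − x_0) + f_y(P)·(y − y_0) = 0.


Tangent line at P: 36*x + 18*y + 90 = 0.

Step 1: f(-3, 1) = 0, so P lies on C.
Step 2: partial derivatives
  f_x(x, y) = 6*x**2 + 4*x*y + 2*x + y - 1, f_y(x, y) = 2*x**2 + x + 4*y - 1.
  f_x(P) = 36, f_y(P) = 18 (gradient nonzero, so P is smooth).
Step 3: tangent line at P: 36·(x − -3) + 18·(y − 1) = 0.
Expanding: 36*x + 18*y + 90 = 0.


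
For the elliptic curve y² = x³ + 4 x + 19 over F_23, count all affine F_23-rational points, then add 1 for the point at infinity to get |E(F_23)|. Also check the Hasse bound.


Affine points = {(1, 1), (1, 22), (2, 9), (2, 14), (3, 9), (3, 14), (5, 7), (5, 16), (6, 11), (6, 12), (9, 5), (9, 18), (10, 1), (10, 22), (12, 1), (12, 22), (14, 6), (14, 17), (15, 2), (15, 21), (16, 4), (16, 19), (17, 3), (17, 20), (18, 9), (18, 14), (19, 10), (19, 13), (20, 7), (20, 16), (21, 7), (21, 16)}; affine count = 32; |E(F_23)| = 33.

Discriminant check: Δ ∝ 4a³ + 27b² = 4·4³ + 27·19² = 4·64 + 27·361 ≡ 21 (mod 23). Nonzero ⇒ E is nonsingular.
For each x ∈ F_23, compute rhs = x³ + 4·x + 19 mod 23, then count y ∈ F_23 with y² ≡ rhs.
  x = 0: rhs = 19, matching y values: none (0 points).
  x = 1: rhs = 1, matching y values: 1, 22 (2 points).
  x = 2: rhs = 12, matching y values: 9, 14 (2 points).
  x = 3: rhs = 12, matching y values: 9, 14 (2 points).
  x = 4: rhs = 7, matching y values: none (0 points).
  x = 5: rhs = 3, matching y values: 7, 16 (2 points).
  x = 6: rhs = 6, matching y values: 11, 12 (2 points).
  x = 7: rhs = 22, matching y values: none (0 points).
  x = 8: rhs = 11, matching y values: none (0 points).
  x = 9: rhs = 2, matching y values: 5, 18 (2 points).
  x = 10: rhs = 1, matching y values: 1, 22 (2 points).
  x = 11: rhs = 14, matching y values: none (0 points).
  x = 12: rhs = 1, matching y values: 1, 22 (2 points).
  x = 13: rhs = 14, matching y values: none (0 points).
  x = 14: rhs = 13, matching y values: 6, 17 (2 points).
  x = 15: rhs = 4, matching y values: 2, 21 (2 points).
  x = 16: rhs = 16, matching y values: 4, 19 (2 points).
  x = 17: rhs = 9, matching y values: 3, 20 (2 points).
  x = 18: rhs = 12, matching y values: 9, 14 (2 points).
  x = 19: rhs = 8, matching y values: 10, 13 (2 points).
  x = 20: rhs = 3, matching y values: 7, 16 (2 points).
  x = 21: rhs = 3, matching y values: 7, 16 (2 points).
  x = 22: rhs = 14, matching y values: none (0 points).
Total affine count: 32.
Full point count |E(F_23)| = 32 + 1 = 33.
Hasse bound: |33 − (23+1)| = |9| = 9 ≤ 2√23 ≈ 9.5917 ✓.
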